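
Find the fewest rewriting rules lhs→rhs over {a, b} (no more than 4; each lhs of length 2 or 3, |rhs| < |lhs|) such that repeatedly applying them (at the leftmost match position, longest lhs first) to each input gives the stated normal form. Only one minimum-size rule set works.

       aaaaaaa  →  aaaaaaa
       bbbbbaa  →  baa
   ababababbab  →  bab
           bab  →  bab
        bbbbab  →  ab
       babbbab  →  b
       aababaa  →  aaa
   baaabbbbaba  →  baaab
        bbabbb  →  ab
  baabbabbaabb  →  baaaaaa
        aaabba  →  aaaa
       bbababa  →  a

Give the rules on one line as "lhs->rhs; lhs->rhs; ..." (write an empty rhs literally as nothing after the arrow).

aba->b; bb->a; bba->a; bbb->b

  | aaaaaaa
  | bbbbbaa => bbbaa => baa
  | ababababbab => bbababbab => ababbab => bbbab => bab
  | bab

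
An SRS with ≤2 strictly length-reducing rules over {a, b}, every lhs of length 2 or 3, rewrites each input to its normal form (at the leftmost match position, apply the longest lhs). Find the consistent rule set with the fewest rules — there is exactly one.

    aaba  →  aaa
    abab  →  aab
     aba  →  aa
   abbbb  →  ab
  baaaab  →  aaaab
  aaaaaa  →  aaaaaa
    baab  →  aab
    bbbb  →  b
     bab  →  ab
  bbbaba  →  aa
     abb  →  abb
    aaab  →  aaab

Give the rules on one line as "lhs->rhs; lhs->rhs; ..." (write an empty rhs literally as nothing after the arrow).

ba->a; bbb->

  | aaba => aaa
  | abab => aab
  | aba => aa
  | abbbb => ab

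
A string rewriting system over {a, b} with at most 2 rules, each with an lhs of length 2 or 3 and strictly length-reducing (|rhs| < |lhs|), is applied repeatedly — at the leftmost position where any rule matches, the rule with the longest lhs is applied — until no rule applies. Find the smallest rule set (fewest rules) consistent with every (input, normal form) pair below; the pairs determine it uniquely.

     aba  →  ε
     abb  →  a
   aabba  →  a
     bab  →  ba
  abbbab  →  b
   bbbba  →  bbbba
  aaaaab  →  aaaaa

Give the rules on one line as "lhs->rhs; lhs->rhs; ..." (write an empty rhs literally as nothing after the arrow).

ab->a; aba->

  | aba => ε
  | abb => ab => a
  | aabba => aaba => a
  | bab => ba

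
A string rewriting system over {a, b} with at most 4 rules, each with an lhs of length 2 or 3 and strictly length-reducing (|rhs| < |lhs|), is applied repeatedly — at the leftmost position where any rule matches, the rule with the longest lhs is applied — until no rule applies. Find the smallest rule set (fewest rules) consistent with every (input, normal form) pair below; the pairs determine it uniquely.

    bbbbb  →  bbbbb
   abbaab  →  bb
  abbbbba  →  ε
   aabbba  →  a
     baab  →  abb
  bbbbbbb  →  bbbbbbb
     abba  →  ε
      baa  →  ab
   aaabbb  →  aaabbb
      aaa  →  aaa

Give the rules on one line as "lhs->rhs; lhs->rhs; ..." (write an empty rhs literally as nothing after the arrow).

aba->; ba->a; baa->ab

  | bbbbb
  | abbaab => ababb => bb
  | abbbbba => abbbba => abbba => abba => aba => ε
  | aabbba => aabba => aaba => a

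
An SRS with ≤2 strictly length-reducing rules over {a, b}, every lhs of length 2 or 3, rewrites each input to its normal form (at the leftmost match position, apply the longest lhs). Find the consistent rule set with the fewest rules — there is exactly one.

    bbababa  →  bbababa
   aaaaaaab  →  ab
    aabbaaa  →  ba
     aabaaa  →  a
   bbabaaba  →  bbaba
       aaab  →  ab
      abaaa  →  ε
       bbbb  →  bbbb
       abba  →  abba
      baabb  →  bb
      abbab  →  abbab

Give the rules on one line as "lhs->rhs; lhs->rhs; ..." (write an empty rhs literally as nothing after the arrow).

  | bbababa
  | aaaaaaab => aaaaab => aaab => ab
  | aabbaaa => bbaaa => ba
  | aabaaa => baaa => a

aa->; baa->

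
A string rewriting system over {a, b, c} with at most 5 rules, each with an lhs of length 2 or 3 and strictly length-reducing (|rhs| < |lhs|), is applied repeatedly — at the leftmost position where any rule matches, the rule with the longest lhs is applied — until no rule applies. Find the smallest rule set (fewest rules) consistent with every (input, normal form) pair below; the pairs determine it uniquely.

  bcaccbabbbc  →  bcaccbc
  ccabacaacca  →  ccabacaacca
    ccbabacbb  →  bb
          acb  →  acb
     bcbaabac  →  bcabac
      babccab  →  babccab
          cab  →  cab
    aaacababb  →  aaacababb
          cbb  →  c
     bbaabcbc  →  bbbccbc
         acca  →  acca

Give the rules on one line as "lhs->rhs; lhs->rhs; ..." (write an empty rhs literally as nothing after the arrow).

aab->bc; cba->c; cbb->c; ccc->

  | bcaccbabbbc => bcaccbbbc => bcaccbc
  | ccabacaacca
  | ccbabacbb => ccbacbb => cccbb => bb
  | acb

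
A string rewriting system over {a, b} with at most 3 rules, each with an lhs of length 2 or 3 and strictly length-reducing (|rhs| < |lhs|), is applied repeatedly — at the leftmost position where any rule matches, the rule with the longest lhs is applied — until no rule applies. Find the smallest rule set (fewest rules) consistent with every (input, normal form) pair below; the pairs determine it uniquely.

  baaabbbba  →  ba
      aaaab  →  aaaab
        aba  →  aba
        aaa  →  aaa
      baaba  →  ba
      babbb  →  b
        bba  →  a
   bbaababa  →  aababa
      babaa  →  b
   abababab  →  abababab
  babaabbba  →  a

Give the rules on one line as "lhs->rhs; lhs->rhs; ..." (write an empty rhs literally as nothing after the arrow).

abb->b; baa->ab; bb->

  | baaabbbba => ababbbba => abbbba => bbba => ba
  | aaaab
  | aba
  | aaa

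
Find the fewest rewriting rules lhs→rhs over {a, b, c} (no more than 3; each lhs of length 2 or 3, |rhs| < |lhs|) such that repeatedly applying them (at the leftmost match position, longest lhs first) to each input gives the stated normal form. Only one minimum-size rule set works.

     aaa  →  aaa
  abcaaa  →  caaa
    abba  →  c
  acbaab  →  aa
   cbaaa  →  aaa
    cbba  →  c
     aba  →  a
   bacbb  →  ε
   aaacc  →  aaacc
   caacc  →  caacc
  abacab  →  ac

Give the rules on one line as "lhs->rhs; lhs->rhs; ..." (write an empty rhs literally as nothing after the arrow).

  | aaa
  | abcaaa => caaa
  | abba => ba => c
  | acbaab => aaab => aa

ab->; ba->c; cb->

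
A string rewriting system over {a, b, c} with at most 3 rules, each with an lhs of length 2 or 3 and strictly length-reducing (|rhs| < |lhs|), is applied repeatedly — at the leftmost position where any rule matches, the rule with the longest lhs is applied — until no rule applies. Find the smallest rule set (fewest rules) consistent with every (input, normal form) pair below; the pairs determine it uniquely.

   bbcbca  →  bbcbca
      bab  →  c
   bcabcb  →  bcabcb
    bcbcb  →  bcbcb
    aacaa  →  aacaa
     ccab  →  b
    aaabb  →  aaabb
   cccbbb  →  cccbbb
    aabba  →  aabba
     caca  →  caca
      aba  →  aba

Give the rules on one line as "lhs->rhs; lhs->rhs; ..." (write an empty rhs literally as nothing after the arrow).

bab->c; cca->

  | bbcbca
  | bab => c
  | bcabcb
  | bcbcb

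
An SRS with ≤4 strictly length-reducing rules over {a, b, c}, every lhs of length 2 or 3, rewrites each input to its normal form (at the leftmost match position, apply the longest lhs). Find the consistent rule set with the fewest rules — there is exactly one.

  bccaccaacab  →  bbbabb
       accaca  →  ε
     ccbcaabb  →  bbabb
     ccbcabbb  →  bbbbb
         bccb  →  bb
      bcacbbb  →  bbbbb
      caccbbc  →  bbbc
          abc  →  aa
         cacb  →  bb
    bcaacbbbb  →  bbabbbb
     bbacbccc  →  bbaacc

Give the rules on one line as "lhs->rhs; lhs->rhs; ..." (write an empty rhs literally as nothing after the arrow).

aaa->; abc->aa; ca->b; cb->b

  | bccaccaacab => bcbccaacab => bbccaacab => bbcbacab => bbbacab => bbbabb
  | accaca => acbca => abca => aaa => ε
  | ccbcaabb => cbcaabb => bcaabb => bbabb
  | ccbcabbb => cbcabbb => bcabbb => bbbbb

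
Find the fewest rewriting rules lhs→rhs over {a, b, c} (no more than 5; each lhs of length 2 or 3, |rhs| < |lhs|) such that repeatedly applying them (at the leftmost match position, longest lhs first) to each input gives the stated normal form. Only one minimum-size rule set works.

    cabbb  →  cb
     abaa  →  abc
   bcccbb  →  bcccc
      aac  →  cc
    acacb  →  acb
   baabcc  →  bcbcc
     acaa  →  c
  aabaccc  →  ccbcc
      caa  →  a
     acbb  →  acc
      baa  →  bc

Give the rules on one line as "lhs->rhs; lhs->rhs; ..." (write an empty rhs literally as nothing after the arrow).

  | cabbb => bbb => cb
  | abaa => abc
  | bcccbb => bcccc
  | aac => cc

aa->c; bac->cb; bb->c; ca->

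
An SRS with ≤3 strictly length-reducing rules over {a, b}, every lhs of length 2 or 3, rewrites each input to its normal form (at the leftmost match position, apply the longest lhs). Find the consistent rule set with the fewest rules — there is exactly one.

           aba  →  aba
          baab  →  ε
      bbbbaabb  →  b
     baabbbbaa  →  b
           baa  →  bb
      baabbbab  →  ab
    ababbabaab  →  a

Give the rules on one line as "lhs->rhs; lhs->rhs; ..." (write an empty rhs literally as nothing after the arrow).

aa->b; bab->ab; bbb->

  | aba
  | baab => bbb => ε
  | bbbbaabb => baabb => bbbb => b
  | baabbbbaa => bbbbbbaa => bbbaa => aa => b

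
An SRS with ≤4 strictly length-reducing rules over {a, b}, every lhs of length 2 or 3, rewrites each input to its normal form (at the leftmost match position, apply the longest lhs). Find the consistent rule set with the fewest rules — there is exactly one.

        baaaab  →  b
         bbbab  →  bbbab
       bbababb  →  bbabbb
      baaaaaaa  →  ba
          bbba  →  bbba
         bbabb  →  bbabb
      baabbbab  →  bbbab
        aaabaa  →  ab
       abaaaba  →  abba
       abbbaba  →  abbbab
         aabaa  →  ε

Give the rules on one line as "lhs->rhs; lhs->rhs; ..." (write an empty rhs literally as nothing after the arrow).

  | baaaab => baab => b
  | bbbab
  | bbababb => bbabbb
  | baaaaaaa => baaaaa => baaa => ba

aa->; aab->; aba->ab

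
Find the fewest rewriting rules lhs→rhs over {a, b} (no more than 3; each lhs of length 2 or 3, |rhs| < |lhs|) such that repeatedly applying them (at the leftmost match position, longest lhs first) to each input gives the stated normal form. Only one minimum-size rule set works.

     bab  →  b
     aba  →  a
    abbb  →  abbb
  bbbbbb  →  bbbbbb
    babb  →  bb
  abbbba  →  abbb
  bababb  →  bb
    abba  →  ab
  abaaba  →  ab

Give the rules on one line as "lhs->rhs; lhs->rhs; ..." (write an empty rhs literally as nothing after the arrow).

  | bab => b
  | aba => a
  | abbb
  | bbbbbb

ba->; baa->b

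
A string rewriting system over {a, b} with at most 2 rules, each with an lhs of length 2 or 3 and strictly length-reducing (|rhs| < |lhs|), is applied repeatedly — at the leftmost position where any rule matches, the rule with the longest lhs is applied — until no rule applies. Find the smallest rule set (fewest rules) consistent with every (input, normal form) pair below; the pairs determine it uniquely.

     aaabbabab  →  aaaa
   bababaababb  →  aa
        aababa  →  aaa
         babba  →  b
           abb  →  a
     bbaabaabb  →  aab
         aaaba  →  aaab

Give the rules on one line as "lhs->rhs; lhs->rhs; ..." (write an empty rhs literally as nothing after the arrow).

  | aaabbabab => aaaabab => aaaabb => aaaa
  | bababaababb => bbabaababb => abaababb => abababb => abbabb => aabb => aa
  | aababa => aabba => aaa
  | babba => bbba => ba => b

ba->b; bb->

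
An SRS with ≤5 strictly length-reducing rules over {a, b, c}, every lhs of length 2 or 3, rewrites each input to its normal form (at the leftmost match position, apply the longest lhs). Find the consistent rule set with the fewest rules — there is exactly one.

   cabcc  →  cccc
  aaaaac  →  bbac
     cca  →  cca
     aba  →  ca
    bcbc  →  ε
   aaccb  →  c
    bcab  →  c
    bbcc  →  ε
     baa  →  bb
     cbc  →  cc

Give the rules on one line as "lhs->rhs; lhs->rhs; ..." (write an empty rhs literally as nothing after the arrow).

aa->b; ab->c; bc->; cb->c

  | cabcc => cccc
  | aaaaac => baaac => bbac
  | cca
  | aba => ca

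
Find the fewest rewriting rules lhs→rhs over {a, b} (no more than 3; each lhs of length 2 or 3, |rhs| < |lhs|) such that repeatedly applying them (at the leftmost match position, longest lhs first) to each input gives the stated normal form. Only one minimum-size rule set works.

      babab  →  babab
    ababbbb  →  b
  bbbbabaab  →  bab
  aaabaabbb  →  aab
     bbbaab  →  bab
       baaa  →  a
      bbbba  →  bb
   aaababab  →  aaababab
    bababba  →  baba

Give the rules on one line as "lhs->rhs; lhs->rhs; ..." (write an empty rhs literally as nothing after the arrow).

abb->; baa->; bba->

  | babab
  | ababbbb => abbb => b
  | bbbbabaab => bbbaab => bab
  | aaabaabbb => aaabbb => aab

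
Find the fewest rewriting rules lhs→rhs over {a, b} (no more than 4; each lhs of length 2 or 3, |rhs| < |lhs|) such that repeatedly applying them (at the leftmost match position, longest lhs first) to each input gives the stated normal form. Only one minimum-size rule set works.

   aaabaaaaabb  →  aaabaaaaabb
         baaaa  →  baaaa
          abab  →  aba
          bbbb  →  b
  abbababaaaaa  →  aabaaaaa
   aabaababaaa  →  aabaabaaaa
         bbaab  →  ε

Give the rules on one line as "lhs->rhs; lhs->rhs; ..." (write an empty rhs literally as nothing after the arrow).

bab->ba; bba->bb; bbb->

  | aaabaaaaabb
  | baaaa
  | abab => aba
  | bbbb => b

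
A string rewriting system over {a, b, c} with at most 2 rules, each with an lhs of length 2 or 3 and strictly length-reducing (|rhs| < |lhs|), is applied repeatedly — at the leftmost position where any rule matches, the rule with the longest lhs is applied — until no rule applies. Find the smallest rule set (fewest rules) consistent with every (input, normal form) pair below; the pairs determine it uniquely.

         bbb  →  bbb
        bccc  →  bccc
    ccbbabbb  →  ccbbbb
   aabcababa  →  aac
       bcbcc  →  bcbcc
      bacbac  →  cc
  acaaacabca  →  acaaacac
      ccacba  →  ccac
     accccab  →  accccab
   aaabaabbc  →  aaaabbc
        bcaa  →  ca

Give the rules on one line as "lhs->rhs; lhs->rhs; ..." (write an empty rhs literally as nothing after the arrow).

ba->; bca->c

  | bbb
  | bccc
  | ccbbabbb => ccbbbb
  | aabcababa => aacbaba => aacba => aac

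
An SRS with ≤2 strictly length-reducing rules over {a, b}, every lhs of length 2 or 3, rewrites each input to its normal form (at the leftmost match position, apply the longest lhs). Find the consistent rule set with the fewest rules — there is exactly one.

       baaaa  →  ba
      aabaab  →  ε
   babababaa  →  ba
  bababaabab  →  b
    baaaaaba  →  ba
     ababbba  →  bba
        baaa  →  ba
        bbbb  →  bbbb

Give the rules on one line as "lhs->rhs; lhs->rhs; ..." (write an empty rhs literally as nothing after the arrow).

aa->a; ab->

  | baaaa => baaa => baa => ba
  | aabaab => abaab => aab => ab => ε
  | babababaa => bababaa => babaa => baa => ba
  | bababaabab => babaabab => baabab => babab => bab => b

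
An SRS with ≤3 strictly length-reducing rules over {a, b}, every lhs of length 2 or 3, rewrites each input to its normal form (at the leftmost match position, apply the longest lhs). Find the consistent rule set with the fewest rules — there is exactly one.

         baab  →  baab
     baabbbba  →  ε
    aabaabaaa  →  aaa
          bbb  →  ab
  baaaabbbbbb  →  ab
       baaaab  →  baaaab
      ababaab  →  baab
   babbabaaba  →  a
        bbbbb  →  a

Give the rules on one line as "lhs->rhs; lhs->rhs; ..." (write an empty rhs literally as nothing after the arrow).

aba->; abb->b; bb->a

  | baab
  | baabbbba => babbba => bbba => aba => ε
  | aabaabaaa => aabaaa => aaa
  | bbb => ab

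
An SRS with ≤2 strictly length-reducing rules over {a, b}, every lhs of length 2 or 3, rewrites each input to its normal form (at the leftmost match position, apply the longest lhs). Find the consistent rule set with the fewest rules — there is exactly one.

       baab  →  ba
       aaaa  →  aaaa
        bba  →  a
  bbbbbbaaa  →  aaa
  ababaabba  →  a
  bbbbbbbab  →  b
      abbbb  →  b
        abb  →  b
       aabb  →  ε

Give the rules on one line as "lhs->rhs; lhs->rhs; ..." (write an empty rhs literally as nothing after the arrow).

ab->; bb->

  | baab => ba
  | aaaa
  | bba => a
  | bbbbbbaaa => bbbbaaa => bbaaa => aaa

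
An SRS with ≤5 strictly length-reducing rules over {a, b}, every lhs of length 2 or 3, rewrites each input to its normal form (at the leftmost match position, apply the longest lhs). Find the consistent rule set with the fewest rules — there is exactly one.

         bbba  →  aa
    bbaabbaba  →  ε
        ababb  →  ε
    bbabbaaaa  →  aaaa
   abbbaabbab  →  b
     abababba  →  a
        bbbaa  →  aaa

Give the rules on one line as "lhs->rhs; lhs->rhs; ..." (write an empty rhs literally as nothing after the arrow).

  | bbba => aa
  | bbaabbaba => aabbaba => abbaba => bbaba => aba => ba => ε
  | ababb => babb => bb => ε
  | bbabbaaaa => abbaaaa => bbaaaa => aaaa

ab->b; ba->; bb->; bbb->a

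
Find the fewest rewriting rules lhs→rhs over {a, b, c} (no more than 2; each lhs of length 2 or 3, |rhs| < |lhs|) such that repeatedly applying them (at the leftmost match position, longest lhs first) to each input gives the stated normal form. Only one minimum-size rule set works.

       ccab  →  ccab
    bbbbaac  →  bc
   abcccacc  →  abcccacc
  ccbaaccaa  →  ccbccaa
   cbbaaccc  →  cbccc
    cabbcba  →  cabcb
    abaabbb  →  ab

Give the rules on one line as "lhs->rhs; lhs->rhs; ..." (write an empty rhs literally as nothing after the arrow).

ba->b; bb->b

  | ccab
  | bbbbaac => bbbaac => bbaac => baac => bac => bc
  | abcccacc
  | ccbaaccaa => ccbaccaa => ccbccaa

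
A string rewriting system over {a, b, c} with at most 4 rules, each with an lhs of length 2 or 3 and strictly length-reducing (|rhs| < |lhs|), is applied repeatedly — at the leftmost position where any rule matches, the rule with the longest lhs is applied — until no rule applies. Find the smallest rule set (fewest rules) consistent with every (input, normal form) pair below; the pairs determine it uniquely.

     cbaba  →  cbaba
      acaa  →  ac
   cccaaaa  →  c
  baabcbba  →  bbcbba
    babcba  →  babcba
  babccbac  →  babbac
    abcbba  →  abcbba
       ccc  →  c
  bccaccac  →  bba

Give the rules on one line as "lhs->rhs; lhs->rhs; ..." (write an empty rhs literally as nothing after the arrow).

aa->; aac->ba; cc->

  | cbaba
  | acaa => ac
  | cccaaaa => caaaa => caa => c
  | baabcbba => bbcbba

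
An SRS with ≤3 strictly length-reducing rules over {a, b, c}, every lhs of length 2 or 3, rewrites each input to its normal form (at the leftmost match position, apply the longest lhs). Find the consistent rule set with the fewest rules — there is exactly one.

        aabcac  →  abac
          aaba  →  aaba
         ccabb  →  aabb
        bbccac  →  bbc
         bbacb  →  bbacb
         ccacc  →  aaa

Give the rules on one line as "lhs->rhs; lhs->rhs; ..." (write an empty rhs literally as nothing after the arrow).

abc->b; baa->b; cc->a

  | aabcac => abac
  | aaba
  | ccabb => aabb
  | bbccac => bbaac => bbc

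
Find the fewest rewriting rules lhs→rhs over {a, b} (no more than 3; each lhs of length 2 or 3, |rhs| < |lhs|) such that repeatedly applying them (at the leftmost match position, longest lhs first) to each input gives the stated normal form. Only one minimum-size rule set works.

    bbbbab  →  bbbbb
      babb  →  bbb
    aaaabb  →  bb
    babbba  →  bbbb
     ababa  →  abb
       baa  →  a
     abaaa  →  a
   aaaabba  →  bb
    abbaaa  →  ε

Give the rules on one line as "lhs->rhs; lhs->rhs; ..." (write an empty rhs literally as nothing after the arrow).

aa->; ba->b; baa->a

  | bbbbab => bbbbb
  | babb => bbb
  | aaaabb => aabb => bb
  | babbba => bbbba => bbbb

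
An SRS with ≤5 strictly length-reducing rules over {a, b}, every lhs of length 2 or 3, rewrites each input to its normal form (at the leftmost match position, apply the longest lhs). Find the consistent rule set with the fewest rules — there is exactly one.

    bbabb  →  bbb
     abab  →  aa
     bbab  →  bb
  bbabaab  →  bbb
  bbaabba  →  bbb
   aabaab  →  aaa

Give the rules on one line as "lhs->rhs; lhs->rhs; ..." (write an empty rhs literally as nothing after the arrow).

aba->ab; abb->aa; ba->; baa->b

  | bbabb => bbb
  | abab => abb => aa
  | bbab => bb
  | bbabaab => bbaab => bbb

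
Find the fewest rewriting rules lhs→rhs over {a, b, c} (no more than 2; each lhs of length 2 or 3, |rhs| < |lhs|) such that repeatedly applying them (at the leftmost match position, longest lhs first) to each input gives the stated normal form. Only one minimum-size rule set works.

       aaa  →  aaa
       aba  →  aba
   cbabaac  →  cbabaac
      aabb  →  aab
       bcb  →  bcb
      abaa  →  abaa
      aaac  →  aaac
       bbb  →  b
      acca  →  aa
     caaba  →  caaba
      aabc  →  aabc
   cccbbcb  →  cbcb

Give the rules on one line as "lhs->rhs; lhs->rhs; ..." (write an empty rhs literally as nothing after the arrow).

  | aaa
  | aba
  | cbabaac
  | aabb => aab

bb->b; cc->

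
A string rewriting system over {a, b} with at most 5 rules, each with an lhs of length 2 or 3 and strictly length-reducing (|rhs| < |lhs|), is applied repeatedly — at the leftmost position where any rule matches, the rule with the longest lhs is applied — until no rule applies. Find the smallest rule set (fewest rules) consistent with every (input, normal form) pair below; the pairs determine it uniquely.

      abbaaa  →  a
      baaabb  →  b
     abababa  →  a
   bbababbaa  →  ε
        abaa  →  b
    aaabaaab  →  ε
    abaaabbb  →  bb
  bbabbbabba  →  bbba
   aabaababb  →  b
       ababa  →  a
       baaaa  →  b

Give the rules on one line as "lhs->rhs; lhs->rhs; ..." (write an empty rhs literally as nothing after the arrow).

  | abbaaa => baaa => aba => a
  | baaabb => ababb => abb => b
  | abababa => ababa => aba => a
  | bbababbaa => babbaa => baa => ab => ε

aa->b; ab->; baa->ab; bab->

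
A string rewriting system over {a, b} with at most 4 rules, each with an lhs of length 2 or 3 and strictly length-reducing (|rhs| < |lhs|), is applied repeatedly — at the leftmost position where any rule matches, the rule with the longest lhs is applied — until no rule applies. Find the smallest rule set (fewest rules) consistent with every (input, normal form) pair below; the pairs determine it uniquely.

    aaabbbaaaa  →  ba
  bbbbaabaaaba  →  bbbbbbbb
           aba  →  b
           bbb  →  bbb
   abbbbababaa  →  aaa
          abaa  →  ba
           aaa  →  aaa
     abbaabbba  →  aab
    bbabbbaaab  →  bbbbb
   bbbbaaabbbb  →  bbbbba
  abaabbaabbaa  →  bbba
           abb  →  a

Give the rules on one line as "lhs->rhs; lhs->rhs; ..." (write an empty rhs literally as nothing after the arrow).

aba->b; abb->a; baa->bb

  | aaabbbaaaa => aaabaaaa => aabaaa => abaa => ba
  | bbbbaabaaaba => bbbbbbaaaba => bbbbbbbaba => bbbbbbbb
  | aba => b
  | bbb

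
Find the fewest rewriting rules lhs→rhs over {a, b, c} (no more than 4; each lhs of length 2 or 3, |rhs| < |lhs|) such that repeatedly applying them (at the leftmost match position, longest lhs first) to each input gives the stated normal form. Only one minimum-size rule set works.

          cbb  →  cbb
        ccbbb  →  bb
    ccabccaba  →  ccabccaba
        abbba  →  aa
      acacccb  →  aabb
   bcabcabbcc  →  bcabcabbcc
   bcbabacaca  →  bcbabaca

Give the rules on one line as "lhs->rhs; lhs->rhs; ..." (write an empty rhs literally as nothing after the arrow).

bbb->; cac->c; ccb->; ccc->ab

  | cbb
  | ccbbb => bb
  | ccabccaba
  | abbba => aa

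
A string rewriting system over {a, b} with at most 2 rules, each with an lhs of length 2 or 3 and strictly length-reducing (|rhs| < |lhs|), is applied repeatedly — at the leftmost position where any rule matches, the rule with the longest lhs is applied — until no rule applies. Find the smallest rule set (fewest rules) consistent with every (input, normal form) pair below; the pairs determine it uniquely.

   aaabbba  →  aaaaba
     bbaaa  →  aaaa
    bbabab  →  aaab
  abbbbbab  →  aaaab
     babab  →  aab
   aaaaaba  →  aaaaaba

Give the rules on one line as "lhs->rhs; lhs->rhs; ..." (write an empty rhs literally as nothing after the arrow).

  | aaabbba => aaaaba
  | bbaaa => aaaa
  | bbabab => aabab => aaab
  | abbbbbab => aabbbab => aaabab => aaaab

bab->ab; bb->a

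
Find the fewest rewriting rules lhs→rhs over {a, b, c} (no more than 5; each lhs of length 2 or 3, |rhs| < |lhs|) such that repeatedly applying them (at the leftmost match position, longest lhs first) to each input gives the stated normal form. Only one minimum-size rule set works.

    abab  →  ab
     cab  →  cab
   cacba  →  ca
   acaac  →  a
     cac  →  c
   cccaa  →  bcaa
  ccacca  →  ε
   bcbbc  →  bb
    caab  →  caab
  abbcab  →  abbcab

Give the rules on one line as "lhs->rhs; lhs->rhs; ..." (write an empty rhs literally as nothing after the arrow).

ac->; ba->; cb->c; cc->b

  | abab => ab
  | cab
  | cacba => cba => ca
  | acaac => aac => a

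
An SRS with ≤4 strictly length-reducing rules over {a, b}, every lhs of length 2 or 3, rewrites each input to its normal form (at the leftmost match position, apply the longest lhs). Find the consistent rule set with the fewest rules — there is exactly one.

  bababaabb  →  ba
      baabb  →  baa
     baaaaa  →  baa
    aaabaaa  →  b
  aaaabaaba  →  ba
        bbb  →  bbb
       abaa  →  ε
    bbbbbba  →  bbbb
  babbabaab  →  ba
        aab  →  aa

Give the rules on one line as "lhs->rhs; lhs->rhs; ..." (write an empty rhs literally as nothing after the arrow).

  | bababaabb => baabaabb => baaaabb => babb => bab => ba
  | baabb => baab => baa
  | baaaaa => baa
  | aaabaaa => baaa => b

aaa->; ab->a; bba->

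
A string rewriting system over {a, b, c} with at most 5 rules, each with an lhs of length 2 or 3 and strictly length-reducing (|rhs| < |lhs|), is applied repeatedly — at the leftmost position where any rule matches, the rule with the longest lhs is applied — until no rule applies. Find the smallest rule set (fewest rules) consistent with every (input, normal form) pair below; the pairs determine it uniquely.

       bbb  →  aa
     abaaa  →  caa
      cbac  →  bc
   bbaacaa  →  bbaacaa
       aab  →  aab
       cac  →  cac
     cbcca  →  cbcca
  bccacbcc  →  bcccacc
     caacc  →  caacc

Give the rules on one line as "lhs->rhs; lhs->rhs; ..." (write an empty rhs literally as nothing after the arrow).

aba->c; acb->ca; bbb->aa; cba->b

  | bbb => aa
  | abaaa => caa
  | cbac => bc
  | bbaacaa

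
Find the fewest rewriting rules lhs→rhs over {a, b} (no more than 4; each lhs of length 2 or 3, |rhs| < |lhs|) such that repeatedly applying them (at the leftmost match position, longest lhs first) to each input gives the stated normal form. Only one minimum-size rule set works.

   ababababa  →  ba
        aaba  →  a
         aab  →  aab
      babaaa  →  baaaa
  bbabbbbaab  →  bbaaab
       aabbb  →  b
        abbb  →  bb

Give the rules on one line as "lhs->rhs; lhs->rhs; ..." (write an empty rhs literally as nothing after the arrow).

aba->; abb->b; bab->ba

  | ababababa => bababa => baaba => ba
  | aaba => a
  | aab
  | babaaa => baaaa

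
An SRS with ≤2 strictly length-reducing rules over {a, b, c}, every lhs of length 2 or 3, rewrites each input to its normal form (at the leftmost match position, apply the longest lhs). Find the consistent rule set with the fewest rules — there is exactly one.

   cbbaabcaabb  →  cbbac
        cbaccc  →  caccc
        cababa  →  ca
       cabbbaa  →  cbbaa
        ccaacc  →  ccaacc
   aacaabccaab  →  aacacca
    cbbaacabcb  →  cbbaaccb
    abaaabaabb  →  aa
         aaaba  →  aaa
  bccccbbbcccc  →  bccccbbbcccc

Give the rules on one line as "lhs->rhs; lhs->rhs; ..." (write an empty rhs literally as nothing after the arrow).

  | cbbaabcaabb => cbbacaabb => cbbacab => cbbac
  | cbaccc => caccc
  | cababa => caba => ca
  | cabbbaa => cbbaa

ab->; cba->ca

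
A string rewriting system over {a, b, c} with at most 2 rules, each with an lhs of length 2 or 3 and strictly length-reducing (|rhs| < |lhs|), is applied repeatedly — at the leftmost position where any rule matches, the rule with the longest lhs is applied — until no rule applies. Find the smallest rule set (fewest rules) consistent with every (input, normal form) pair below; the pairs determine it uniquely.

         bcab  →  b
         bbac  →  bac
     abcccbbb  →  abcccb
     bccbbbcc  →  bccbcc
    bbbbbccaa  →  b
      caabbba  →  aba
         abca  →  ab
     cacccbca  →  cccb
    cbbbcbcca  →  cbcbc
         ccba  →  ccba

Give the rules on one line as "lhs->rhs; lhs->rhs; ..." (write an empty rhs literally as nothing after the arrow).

bb->b; ca->

  | bcab => bb => b
  | bbac => bac
  | abcccbbb => abcccbb => abcccb
  | bccbbbcc => bccbbcc => bccbcc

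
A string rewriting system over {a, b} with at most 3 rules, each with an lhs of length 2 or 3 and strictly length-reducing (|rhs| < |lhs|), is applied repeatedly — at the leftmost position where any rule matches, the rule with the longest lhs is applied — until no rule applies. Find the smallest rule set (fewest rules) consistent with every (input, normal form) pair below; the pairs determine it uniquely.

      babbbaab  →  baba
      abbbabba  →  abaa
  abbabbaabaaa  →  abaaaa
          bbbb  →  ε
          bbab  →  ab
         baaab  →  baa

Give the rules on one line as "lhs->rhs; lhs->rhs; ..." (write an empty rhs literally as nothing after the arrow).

aab->a; bb->

  | babbbaab => babaab => baba
  | abbbabba => ababba => abaa
  | abbabbaabaaa => aabbaabaaa => abaabaaa => abaaaa
  | bbbb => bb => ε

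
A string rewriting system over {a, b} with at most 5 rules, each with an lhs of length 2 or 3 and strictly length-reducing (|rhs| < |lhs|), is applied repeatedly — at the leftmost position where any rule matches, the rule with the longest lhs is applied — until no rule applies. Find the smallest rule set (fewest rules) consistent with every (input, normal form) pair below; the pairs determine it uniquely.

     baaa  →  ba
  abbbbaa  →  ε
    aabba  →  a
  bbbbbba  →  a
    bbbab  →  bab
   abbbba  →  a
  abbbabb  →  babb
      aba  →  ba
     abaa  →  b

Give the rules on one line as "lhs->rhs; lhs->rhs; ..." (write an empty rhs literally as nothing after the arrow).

  | baaa => ba
  | abbbbaa => aabbaa => bbaa => aa => ε
  | aabba => bba => a
  | bbbbbba => abbbba => aabba => bba => a

aa->; aba->ba; bba->a; bbb->ab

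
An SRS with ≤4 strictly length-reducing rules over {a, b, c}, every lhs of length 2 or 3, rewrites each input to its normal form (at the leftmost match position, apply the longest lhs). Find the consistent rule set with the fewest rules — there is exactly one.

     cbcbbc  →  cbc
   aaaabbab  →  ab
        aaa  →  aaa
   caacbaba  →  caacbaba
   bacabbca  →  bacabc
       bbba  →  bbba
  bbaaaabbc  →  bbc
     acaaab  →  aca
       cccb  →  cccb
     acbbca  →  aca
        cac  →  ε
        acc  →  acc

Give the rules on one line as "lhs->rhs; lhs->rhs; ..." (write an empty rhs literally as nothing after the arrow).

aab->; bca->c; cac->; cbb->

  | cbcbbc => cbc
  | aaaabbab => aabab => ab
  | aaa
  | caacbaba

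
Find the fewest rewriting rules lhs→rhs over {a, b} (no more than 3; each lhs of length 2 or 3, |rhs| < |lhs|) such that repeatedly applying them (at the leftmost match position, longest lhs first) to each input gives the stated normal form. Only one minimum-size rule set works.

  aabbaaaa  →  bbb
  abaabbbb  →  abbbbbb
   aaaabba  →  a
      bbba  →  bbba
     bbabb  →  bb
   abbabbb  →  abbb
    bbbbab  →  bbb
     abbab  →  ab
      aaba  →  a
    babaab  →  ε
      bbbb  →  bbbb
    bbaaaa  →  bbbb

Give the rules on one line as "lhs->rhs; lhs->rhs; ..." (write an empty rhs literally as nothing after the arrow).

aab->; baa->bb; bab->

  | aabbaaaa => baaaa => bbaa => bbb
  | abaabbbb => abbbbbb
  | aaaabba => aaba => a
  | bbba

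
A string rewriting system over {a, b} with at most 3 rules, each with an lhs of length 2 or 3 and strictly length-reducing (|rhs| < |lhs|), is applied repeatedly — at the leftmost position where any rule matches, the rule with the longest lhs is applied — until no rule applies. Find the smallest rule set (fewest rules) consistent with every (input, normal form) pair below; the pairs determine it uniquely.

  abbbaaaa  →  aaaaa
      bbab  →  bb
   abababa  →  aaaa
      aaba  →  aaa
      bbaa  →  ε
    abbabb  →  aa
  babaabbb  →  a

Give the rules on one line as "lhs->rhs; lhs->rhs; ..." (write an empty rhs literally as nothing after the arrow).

  | abbbaaaa => abbaaaa => abaaaa => aaaaa
  | bbab => bb
  | abababa => aababa => aaaba => aaaa
  | aaba => aaa

ab->a; ba->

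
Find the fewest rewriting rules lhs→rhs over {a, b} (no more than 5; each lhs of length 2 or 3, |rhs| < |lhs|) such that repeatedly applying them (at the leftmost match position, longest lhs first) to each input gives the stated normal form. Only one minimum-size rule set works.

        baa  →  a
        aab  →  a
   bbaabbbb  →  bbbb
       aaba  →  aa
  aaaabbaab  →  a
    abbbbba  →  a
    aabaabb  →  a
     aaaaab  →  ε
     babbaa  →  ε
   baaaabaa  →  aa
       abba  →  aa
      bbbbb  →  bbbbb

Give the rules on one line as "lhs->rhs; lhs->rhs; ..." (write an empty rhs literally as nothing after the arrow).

aaa->a; ab->; abb->a; ba->

  | baa => a
  | aab => a
  | bbaabbbb => babbbb => bbbb
  | aaba => aa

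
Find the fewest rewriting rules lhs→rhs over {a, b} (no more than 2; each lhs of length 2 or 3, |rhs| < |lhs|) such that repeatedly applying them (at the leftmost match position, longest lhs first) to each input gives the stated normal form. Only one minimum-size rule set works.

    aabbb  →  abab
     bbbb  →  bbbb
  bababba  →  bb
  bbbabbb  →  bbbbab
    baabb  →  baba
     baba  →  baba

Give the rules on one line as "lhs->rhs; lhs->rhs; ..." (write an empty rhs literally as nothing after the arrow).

aaa->; abb->ba

  | aabbb => abab
  | bbbb
  | bababba => babbaa => bbaaa => bb
  | bbbabbb => bbbbab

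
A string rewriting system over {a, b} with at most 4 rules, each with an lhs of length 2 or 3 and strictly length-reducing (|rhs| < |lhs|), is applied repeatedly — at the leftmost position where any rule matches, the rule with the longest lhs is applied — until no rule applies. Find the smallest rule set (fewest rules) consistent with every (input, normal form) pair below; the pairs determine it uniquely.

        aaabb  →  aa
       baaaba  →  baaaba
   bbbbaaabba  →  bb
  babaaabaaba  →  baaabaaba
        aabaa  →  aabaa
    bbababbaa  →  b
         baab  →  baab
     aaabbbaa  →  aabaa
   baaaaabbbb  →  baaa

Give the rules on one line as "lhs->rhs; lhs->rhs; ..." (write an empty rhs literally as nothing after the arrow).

  | aaabb => aa
  | baaaba
  | bbbbaaabba => bbbaabba => bbabba => bbba => bb
  | babaaabaaba => baaabaaba

abb->; bab->b; bba->b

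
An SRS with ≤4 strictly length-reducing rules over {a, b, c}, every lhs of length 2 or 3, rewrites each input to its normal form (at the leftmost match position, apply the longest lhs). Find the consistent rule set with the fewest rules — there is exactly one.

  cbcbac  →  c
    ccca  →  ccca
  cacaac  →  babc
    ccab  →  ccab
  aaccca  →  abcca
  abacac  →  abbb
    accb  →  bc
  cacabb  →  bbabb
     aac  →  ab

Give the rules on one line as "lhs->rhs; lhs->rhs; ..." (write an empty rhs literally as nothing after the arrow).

  | cbcbac => ccbac => ccac => cbb => cb => c
  | ccca
  | cacaac => bbaac => babc
  | ccab

ac->b; baa->ab; cac->bb; cb->c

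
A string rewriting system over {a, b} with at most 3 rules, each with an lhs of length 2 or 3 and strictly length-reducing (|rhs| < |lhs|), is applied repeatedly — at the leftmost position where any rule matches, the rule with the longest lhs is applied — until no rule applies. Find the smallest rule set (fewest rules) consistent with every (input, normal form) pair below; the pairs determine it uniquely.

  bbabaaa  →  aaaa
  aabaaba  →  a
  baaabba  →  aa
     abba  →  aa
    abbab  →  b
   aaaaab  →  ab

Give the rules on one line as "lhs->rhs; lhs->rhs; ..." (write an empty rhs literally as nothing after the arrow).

  | bbabaaa => babaaa => abaaa => aaaa
  | aabaaba => baaba => aaba => ba => a
  | baaabba => aaabba => abba => aba => aa
  | abba => aba => aa

aab->b; ba->a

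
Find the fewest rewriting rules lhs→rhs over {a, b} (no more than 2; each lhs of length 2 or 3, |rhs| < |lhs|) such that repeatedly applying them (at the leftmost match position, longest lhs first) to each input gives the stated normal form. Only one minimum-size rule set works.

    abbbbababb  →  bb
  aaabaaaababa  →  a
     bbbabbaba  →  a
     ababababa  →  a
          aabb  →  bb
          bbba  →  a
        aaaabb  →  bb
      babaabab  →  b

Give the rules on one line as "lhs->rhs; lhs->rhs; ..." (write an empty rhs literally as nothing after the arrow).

ab->b; ba->a

  | abbbbababb => bbbbababb => bbbababb => bbababb => bababb => ababb => babb => abb => bb
  | aaabaaaababa => aabaaaababa => abaaaababa => baaaababa => aaaababa => aaababa => aababa => ababa => baba => aba => ba => a
  | bbbabbaba => bbabbaba => babbaba => abbaba => bbaba => baba => aba => ba => a
  | ababababa => babababa => abababa => bababa => ababa => baba => aba => ba => a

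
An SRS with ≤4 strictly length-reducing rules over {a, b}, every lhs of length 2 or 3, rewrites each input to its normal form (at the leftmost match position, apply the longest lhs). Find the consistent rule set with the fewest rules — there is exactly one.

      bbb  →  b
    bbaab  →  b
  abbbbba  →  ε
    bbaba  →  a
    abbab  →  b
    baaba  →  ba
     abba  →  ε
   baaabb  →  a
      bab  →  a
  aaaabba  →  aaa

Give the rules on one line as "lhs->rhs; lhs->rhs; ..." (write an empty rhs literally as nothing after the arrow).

  | bbb => ab => b
  | bbaab => aaab => aab => ab => b
  | abbbbba => abbbba => abbba => abba => aba => ε
  | bbaba => aaba => a

ab->b; aba->; abb->ab; bb->a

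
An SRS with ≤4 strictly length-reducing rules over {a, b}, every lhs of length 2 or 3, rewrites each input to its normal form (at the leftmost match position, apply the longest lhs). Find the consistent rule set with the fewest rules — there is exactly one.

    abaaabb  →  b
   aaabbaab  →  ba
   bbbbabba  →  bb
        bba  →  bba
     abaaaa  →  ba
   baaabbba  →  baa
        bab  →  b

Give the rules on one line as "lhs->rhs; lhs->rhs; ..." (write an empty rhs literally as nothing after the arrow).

aaa->a; ab->; aba->b; bbb->ba

  | abaaabb => baabb => bab => b
  | aaabbaab => abbaab => baab => ba
  | bbbbabba => bababba => bbbba => baba => bb
  | bba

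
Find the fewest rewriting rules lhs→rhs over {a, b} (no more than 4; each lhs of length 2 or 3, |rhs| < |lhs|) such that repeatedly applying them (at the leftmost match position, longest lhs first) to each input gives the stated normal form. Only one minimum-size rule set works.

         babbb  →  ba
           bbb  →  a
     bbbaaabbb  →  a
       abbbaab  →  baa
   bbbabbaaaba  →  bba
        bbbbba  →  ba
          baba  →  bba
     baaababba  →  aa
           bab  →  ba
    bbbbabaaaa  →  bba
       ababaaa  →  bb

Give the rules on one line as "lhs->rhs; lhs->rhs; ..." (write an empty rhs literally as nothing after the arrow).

  | babbb => babb => bab => ba
  | bbb => a
  | bbbaaabbb => aaaabbb => abbb => abb => ab => a
  | abbbaab => abbaab => abaab => baab => baa

aaa->; ab->a; aba->ba; bbb->a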